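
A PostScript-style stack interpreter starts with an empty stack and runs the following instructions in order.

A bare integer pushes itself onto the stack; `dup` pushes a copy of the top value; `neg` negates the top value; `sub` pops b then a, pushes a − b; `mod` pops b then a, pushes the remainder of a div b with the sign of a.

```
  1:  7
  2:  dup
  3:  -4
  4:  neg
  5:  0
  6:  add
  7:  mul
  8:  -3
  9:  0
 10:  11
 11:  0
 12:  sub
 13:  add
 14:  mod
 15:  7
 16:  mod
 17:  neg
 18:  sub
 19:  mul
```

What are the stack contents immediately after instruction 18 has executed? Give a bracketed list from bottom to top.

[7, 25]

7   → 7
dup → 7 7
-4  → 7 7 -4
neg → 7 7 4
0   → 7 7 4 0
add → 7 7 4
mul → 7 28
-3  → 7 28 -3
0   → 7 28 -3 0
11  → 7 28 -3 0 11
0   → 7 28 -3 0 11 0
sub → 7 28 -3 0 11
add → 7 28 -3 11
mod → 7 28 -3
7   → 7 28 -3 7
mod → 7 28 -3
neg → 7 28 3
sub → 7 25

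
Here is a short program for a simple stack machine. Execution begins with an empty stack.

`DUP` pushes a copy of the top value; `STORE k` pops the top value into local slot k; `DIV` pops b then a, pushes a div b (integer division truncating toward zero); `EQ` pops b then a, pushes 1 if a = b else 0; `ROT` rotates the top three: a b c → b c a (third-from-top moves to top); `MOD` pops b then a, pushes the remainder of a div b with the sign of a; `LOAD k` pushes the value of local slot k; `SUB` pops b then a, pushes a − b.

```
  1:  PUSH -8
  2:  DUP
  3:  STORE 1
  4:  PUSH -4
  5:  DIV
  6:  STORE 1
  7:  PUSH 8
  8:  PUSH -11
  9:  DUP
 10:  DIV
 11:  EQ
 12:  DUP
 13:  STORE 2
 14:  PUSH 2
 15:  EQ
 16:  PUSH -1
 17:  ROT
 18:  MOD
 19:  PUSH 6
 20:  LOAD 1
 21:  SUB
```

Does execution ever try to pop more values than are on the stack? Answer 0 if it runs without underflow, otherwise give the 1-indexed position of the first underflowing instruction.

17

PUSH -8  -> -8
DUP      -> -8 -8
STORE 1  -> -8
PUSH -4  -> -8 -4
DIV      -> 2
STORE 1  -> (empty)
PUSH 8   -> 8
PUSH -11 -> 8 -11
DUP      -> 8 -11 -11
DIV      -> 8 1
EQ       -> 0
DUP      -> 0 0
STORE 2  -> 0
PUSH 2   -> 0 2
EQ       -> 0
PUSH -1  -> 0 -1
ROT  — needs 3 operands, stack has 2 → underflow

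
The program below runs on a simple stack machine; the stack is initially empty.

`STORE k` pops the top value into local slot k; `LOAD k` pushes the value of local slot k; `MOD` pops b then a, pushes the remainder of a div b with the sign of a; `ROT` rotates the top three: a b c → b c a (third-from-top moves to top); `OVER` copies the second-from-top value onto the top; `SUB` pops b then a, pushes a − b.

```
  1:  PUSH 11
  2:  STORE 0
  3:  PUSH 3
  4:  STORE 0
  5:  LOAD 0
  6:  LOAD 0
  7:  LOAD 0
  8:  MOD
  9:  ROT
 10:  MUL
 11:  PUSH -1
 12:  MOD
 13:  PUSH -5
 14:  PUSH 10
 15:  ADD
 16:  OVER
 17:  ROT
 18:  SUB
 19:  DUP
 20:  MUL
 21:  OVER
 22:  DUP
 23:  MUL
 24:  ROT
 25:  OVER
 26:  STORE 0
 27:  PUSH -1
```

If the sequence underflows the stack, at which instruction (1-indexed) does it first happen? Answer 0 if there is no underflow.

9

PUSH 11 -> [11]
STORE 0 -> []
PUSH 3  -> [3]
STORE 0 -> []
LOAD 0  -> [3]
LOAD 0  -> [3, 3]
LOAD 0  -> [3, 3, 3]
MOD     -> [3, 0]
ROT  — needs 3 operands, stack has 2 → underflow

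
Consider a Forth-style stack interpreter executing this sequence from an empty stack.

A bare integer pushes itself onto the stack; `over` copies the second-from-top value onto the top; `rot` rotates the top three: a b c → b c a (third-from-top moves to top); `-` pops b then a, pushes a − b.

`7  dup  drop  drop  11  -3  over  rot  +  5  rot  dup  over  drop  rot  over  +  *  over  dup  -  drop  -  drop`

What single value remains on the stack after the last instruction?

22

7     [7]
dup   [7, 7]
drop  [7]
drop  []
11    [11]
-3    [11, -3]
over  [11, -3, 11]
rot   [-3, 11, 11]
+     [-3, 22]
5     [-3, 22, 5]
rot   [22, 5, -3]
dup   [22, 5, -3, -3]
over  [22, 5, -3, -3, -3]
drop  [22, 5, -3, -3]
rot   [22, -3, -3, 5]
over  [22, -3, -3, 5, -3]
+     [22, -3, -3, 2]
*     [22, -3, -6]
over  [22, -3, -6, -3]
dup   [22, -3, -6, -3, -3]
-     [22, -3, -6, 0]
drop  [22, -3, -6]
-     [22, 3]
drop  [22]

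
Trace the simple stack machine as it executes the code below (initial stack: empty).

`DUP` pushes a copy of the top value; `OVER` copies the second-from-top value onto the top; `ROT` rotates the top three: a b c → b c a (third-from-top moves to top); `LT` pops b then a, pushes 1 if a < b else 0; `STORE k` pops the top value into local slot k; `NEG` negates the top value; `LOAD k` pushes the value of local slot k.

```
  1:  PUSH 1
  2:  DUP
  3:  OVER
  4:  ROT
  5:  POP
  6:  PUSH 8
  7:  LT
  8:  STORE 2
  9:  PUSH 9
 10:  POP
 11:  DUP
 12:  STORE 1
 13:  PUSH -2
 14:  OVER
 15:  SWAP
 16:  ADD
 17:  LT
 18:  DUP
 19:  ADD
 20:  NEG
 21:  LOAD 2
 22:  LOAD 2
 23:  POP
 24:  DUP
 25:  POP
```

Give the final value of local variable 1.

1

PUSH 1  -> 1
DUP     -> 1 1
OVER    -> 1 1 1
ROT     -> 1 1 1
POP     -> 1 1
PUSH 8  -> 1 1 8
LT      -> 1 1
STORE 2 -> 1
PUSH 9  -> 1 9
POP     -> 1
DUP     -> 1 1
STORE 1 -> 1
PUSH -2 -> 1 -2
OVER    -> 1 -2 1
SWAP    -> 1 1 -2
ADD     -> 1 -1
LT      -> 0
DUP     -> 0 0
ADD     -> 0
NEG     -> 0
LOAD 2  -> 0 1
LOAD 2  -> 0 1 1
POP     -> 0 1
DUP     -> 0 1 1
POP     -> 0 1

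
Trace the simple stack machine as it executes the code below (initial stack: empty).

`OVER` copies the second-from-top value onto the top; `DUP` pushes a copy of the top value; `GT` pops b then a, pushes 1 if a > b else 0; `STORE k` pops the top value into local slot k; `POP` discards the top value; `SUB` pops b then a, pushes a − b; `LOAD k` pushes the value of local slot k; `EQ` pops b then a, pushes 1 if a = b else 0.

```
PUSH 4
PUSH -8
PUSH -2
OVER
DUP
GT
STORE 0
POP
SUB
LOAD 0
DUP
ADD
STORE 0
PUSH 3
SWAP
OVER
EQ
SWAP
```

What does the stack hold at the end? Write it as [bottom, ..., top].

[0, 3]

PUSH 4   4
PUSH -8  4 -8
PUSH -2  4 -8 -2
OVER     4 -8 -2 -8
DUP      4 -8 -2 -8 -8
GT       4 -8 -2 0
STORE 0  4 -8 -2
POP      4 -8
SUB      12
LOAD 0   12 0
DUP      12 0 0
ADD      12 0
STORE 0  12
PUSH 3   12 3
SWAP     3 12
OVER     3 12 3
EQ       3 0
SWAP     0 3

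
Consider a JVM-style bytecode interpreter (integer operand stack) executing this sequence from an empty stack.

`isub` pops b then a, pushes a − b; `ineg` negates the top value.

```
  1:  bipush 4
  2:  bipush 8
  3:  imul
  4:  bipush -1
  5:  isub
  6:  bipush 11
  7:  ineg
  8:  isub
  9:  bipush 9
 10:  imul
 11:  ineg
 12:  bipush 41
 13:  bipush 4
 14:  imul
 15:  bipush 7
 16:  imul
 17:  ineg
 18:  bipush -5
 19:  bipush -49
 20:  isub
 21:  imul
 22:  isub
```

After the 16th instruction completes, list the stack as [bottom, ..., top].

[-396, 1148]

bipush 4  : [4]
bipush 8  : [4, 8]
imul      : [32]
bipush -1 : [32, -1]
isub      : [33]
bipush 11 : [33, 11]
ineg      : [33, -11]
isub      : [44]
bipush 9  : [44, 9]
imul      : [396]
ineg      : [-396]
bipush 41 : [-396, 41]
bipush 4  : [-396, 41, 4]
imul      : [-396, 164]
bipush 7  : [-396, 164, 7]
imul      : [-396, 1148]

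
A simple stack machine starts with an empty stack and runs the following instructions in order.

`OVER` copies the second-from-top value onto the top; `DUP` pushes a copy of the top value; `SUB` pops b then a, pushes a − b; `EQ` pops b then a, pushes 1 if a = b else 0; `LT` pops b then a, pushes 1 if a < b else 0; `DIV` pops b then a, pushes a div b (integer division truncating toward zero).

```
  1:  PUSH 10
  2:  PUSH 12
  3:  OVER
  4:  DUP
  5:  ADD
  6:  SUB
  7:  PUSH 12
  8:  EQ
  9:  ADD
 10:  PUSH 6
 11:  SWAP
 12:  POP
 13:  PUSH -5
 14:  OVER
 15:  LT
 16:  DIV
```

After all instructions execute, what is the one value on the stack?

6

PUSH 10 -> 10
PUSH 12 -> 10 12
OVER    -> 10 12 10
DUP     -> 10 12 10 10
ADD     -> 10 12 20
SUB     -> 10 -8
PUSH 12 -> 10 -8 12
EQ      -> 10 0
ADD     -> 10
PUSH 6  -> 10 6
SWAP    -> 6 10
POP     -> 6
PUSH -5 -> 6 -5
OVER    -> 6 -5 6
LT      -> 6 1
DIV     -> 6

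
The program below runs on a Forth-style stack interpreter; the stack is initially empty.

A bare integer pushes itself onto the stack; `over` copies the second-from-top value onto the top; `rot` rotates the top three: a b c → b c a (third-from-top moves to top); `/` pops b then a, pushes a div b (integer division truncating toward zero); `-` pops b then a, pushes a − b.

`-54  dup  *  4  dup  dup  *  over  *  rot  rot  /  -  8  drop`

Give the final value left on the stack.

-665

-54   -54
dup   -54 -54
*     2916
4     2916 4
dup   2916 4 4
dup   2916 4 4 4
*     2916 4 16
over  2916 4 16 4
*     2916 4 64
rot   4 64 2916
rot   64 2916 4
/     64 729
-     -665
8     -665 8
drop  -665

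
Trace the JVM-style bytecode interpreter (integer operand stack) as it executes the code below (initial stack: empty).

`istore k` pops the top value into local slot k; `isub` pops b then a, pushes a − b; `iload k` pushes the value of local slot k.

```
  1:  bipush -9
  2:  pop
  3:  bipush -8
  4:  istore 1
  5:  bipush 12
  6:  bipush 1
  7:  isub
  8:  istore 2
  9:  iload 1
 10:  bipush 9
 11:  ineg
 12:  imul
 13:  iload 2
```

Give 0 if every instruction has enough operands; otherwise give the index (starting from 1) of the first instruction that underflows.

0

bipush -9 -> -9
pop       -> (empty)
bipush -8 -> -8
istore 1  -> (empty)
bipush 12 -> 12
bipush 1  -> 12 1
isub      -> 11
istore 2  -> (empty)
iload 1   -> -8
bipush 9  -> -8 9
ineg      -> -8 -9
imul      -> 72
iload 2   -> 72 11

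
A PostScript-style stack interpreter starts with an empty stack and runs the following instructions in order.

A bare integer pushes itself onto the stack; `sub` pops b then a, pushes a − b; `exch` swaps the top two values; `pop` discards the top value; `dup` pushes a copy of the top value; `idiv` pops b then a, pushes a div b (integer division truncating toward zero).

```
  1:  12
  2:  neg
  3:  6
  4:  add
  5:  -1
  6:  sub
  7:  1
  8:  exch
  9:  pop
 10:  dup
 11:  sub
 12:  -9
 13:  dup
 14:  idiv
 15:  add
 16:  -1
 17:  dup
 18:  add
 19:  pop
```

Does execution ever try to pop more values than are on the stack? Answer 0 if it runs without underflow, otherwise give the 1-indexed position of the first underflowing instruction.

12    12
neg   -12
6     -12 6
add   -6
-1    -6 -1
sub   -5
1     -5 1
exch  1 -5
pop   1
dup   1 1
sub   0
-9    0 -9
dup   0 -9 -9
idiv  0 1
add   1
-1    1 -1
dup   1 -1 -1
add   1 -2
pop   1

0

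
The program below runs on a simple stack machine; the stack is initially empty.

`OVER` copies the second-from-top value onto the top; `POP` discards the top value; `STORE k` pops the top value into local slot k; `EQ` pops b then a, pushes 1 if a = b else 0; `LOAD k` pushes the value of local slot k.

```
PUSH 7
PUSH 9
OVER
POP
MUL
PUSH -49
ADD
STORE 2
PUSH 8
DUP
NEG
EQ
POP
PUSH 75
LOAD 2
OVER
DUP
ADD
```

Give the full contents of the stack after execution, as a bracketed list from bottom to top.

[75, 14, 150]

PUSH 7   -> [7]
PUSH 9   -> [7, 9]
OVER     -> [7, 9, 7]
POP      -> [7, 9]
MUL      -> [63]
PUSH -49 -> [63, -49]
ADD      -> [14]
STORE 2  -> []
PUSH 8   -> [8]
DUP      -> [8, 8]
NEG      -> [8, -8]
EQ       -> [0]
POP      -> []
PUSH 75  -> [75]
LOAD 2   -> [75, 14]
OVER     -> [75, 14, 75]
DUP      -> [75, 14, 75, 75]
ADD      -> [75, 14, 150]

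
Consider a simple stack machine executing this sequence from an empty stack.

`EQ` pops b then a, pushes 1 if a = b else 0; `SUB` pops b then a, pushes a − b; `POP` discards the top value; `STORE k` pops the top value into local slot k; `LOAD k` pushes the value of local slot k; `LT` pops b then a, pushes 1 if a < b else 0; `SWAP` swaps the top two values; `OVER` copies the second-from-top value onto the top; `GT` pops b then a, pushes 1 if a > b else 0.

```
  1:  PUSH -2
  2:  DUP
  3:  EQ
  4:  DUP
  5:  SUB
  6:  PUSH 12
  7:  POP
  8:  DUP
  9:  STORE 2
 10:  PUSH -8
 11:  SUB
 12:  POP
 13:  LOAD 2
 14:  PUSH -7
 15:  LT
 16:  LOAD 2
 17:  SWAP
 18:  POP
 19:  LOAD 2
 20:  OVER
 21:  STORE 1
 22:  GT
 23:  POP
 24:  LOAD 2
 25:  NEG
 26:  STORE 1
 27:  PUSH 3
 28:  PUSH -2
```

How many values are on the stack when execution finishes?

2

PUSH -2  -2
DUP      -2 -2
EQ       1
DUP      1 1
SUB      0
PUSH 12  0 12
POP      0
DUP      0 0
STORE 2  0
PUSH -8  0 -8
SUB      8
POP      (empty)
LOAD 2   0
PUSH -7  0 -7
LT       0
LOAD 2   0 0
SWAP     0 0
POP      0
LOAD 2   0 0
OVER     0 0 0
STORE 1  0 0
GT       0
POP      (empty)
LOAD 2   0
NEG      0
STORE 1  (empty)
PUSH 3   3
PUSH -2  3 -2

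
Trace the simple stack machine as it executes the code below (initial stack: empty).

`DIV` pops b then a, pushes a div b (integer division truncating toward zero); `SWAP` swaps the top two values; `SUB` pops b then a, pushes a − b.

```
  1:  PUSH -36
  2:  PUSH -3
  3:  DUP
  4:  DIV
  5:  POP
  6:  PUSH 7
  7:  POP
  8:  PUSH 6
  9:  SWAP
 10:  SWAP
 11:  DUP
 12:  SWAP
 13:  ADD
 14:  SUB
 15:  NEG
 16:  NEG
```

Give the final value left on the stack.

PUSH -36 → -36
PUSH -3  → -36 -3
DUP      → -36 -3 -3
DIV      → -36 1
POP      → -36
PUSH 7   → -36 7
POP      → -36
PUSH 6   → -36 6
SWAP     → 6 -36
SWAP     → -36 6
DUP      → -36 6 6
SWAP     → -36 6 6
ADD      → -36 12
SUB      → -48
NEG      → 48
NEG      → -48

-48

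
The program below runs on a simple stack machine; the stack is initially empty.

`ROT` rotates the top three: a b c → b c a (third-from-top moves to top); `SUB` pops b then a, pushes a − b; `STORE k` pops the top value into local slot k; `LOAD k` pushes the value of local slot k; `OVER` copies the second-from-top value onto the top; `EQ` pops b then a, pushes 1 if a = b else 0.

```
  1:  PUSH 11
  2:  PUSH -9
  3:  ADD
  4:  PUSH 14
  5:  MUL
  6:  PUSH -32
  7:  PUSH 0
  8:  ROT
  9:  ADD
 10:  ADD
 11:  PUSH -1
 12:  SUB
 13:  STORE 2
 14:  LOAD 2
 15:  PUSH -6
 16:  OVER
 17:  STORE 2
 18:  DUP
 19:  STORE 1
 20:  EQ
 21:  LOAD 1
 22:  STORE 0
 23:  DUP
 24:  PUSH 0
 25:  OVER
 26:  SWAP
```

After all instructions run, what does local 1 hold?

-6

PUSH 11  -> 11
PUSH -9  -> 11 -9
ADD      -> 2
PUSH 14  -> 2 14
MUL      -> 28
PUSH -32 -> 28 -32
PUSH 0   -> 28 -32 0
ROT      -> -32 0 28
ADD      -> -32 28
ADD      -> -4
PUSH -1  -> -4 -1
SUB      -> -3
STORE 2  -> (empty)
LOAD 2   -> -3
PUSH -6  -> -3 -6
OVER     -> -3 -6 -3
STORE 2  -> -3 -6
DUP      -> -3 -6 -6
STORE 1  -> -3 -6
EQ       -> 0
LOAD 1   -> 0 -6
STORE 0  -> 0
DUP      -> 0 0
PUSH 0   -> 0 0 0
OVER     -> 0 0 0 0
SWAP     -> 0 0 0 0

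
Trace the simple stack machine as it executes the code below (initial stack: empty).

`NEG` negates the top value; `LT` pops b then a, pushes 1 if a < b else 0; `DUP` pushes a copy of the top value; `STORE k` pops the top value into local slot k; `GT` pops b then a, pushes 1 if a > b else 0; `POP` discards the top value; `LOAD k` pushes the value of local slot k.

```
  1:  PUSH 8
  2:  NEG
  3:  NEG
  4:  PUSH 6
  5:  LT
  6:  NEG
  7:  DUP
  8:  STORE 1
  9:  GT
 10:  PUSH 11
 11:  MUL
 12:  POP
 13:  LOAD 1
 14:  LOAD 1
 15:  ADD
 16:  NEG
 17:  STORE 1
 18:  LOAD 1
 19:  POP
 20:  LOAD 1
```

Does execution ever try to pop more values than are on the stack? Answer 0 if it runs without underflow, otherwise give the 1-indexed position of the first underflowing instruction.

PUSH 8  → 8
NEG     → -8
NEG     → 8
PUSH 6  → 8 6
LT      → 0
NEG     → 0
DUP     → 0 0
STORE 1 → 0
GT  — needs 2 operands, stack has 1 → underflow

9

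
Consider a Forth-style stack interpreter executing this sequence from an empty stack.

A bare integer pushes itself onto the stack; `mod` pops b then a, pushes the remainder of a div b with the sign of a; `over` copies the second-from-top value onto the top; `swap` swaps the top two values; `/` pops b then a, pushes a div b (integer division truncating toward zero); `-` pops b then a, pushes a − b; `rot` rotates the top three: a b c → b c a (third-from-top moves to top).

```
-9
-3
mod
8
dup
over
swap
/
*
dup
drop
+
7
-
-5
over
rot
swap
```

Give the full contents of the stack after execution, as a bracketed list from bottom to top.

-9    -9
-3    -9 -3
mod   0
8     0 8
dup   0 8 8
over  0 8 8 8
swap  0 8 8 8
/     0 8 1
*     0 8
dup   0 8 8
drop  0 8
+     8
7     8 7
-     1
-5    1 -5
over  1 -5 1
rot   -5 1 1
swap  -5 1 1

[-5, 1, 1]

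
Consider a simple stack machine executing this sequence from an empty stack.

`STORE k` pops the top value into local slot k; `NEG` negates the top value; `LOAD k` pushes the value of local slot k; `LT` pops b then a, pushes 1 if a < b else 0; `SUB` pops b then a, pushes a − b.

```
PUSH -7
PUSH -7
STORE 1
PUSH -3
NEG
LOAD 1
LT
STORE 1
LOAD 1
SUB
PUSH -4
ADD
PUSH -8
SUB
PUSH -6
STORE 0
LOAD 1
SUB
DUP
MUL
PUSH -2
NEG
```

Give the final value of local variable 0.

PUSH -7 → -7
PUSH -7 → -7 -7
STORE 1 → -7
PUSH -3 → -7 -3
NEG     → -7 3
LOAD 1  → -7 3 -7
LT      → -7 0
STORE 1 → -7
LOAD 1  → -7 0
SUB     → -7
PUSH -4 → -7 -4
ADD     → -11
PUSH -8 → -11 -8
SUB     → -3
PUSH -6 → -3 -6
STORE 0 → -3
LOAD 1  → -3 0
SUB     → -3
DUP     → -3 -3
MUL     → 9
PUSH -2 → 9 -2
NEG     → 9 2

-6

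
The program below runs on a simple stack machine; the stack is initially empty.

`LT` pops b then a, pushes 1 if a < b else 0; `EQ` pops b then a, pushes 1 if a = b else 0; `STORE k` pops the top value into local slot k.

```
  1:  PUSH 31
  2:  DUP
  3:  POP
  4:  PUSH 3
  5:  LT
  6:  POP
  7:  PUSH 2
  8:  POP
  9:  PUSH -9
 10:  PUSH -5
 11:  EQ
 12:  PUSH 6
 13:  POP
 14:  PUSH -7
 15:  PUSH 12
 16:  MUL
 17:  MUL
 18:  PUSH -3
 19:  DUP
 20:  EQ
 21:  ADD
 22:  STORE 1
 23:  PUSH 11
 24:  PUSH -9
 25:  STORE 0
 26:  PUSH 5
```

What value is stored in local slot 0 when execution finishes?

PUSH 31 : [31]
DUP     : [31, 31]
POP     : [31]
PUSH 3  : [31, 3]
LT      : [0]
POP     : []
PUSH 2  : [2]
POP     : []
PUSH -9 : [-9]
PUSH -5 : [-9, -5]
EQ      : [0]
PUSH 6  : [0, 6]
POP     : [0]
PUSH -7 : [0, -7]
PUSH 12 : [0, -7, 12]
MUL     : [0, -84]
MUL     : [0]
PUSH -3 : [0, -3]
DUP     : [0, -3, -3]
EQ      : [0, 1]
ADD     : [1]
STORE 1 : []
PUSH 11 : [11]
PUSH -9 : [11, -9]
STORE 0 : [11]
PUSH 5  : [11, 5]

-9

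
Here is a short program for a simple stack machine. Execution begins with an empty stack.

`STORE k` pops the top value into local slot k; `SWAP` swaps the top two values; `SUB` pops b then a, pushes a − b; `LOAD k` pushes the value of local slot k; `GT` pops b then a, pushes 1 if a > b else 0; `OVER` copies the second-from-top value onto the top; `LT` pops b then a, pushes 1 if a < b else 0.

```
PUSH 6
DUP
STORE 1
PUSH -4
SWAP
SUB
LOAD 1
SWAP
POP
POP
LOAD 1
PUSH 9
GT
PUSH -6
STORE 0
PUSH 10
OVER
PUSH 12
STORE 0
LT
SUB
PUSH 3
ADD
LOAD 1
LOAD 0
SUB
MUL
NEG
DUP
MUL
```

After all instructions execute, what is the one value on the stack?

PUSH 6  → [6]
DUP     → [6, 6]
STORE 1 → [6]
PUSH -4 → [6, -4]
SWAP    → [-4, 6]
SUB     → [-10]
LOAD 1  → [-10, 6]
SWAP    → [6, -10]
POP     → [6]
POP     → []
LOAD 1  → [6]
PUSH 9  → [6, 9]
GT      → [0]
PUSH -6 → [0, -6]
STORE 0 → [0]
PUSH 10 → [0, 10]
OVER    → [0, 10, 0]
PUSH 12 → [0, 10, 0, 12]
STORE 0 → [0, 10, 0]
LT      → [0, 0]
SUB     → [0]
PUSH 3  → [0, 3]
ADD     → [3]
LOAD 1  → [3, 6]
LOAD 0  → [3, 6, 12]
SUB     → [3, -6]
MUL     → [-18]
NEG     → [18]
DUP     → [18, 18]
MUL     → [324]

324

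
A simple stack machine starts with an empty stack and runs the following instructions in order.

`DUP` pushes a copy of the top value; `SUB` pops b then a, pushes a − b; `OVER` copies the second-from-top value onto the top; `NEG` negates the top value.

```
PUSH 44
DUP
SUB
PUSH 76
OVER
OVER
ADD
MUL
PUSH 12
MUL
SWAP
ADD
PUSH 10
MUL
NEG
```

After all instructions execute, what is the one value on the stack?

-693120

PUSH 44 : [44]
DUP     : [44, 44]
SUB     : [0]
PUSH 76 : [0, 76]
OVER    : [0, 76, 0]
OVER    : [0, 76, 0, 76]
ADD     : [0, 76, 76]
MUL     : [0, 5776]
PUSH 12 : [0, 5776, 12]
MUL     : [0, 69312]
SWAP    : [69312, 0]
ADD     : [69312]
PUSH 10 : [69312, 10]
MUL     : [693120]
NEG     : [-693120]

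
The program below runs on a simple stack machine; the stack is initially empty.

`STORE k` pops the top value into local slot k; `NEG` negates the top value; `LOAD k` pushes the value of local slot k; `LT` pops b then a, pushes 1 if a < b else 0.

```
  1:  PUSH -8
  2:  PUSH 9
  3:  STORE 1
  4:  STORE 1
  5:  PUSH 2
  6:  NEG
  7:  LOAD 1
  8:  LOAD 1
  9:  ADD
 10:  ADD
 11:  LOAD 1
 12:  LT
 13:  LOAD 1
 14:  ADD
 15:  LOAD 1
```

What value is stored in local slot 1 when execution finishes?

-8

PUSH -8  -8
PUSH 9   -8 9
STORE 1  -8
STORE 1  (empty)
PUSH 2   2
NEG      -2
LOAD 1   -2 -8
LOAD 1   -2 -8 -8
ADD      -2 -16
ADD      -18
LOAD 1   -18 -8
LT       1
LOAD 1   1 -8
ADD      -7
LOAD 1   -7 -8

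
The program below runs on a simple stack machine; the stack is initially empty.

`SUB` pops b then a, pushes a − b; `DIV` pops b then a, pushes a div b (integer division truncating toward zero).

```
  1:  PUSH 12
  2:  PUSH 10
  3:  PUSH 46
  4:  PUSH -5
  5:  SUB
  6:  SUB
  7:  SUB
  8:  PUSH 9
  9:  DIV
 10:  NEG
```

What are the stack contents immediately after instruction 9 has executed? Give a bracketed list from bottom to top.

[5]

PUSH 12 : 12
PUSH 10 : 12 10
PUSH 46 : 12 10 46
PUSH -5 : 12 10 46 -5
SUB     : 12 10 51
SUB     : 12 -41
SUB     : 53
PUSH 9  : 53 9
DIV     : 5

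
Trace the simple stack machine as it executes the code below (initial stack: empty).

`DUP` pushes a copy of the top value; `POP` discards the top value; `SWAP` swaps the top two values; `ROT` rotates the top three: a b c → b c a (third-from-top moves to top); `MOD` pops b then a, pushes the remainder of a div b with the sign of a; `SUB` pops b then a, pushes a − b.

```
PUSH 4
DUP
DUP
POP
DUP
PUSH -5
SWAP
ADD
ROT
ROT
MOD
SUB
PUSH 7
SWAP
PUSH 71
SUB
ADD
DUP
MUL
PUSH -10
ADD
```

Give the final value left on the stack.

PUSH 4   : 4
DUP      : 4 4
DUP      : 4 4 4
POP      : 4 4
DUP      : 4 4 4
PUSH -5  : 4 4 4 -5
SWAP     : 4 4 -5 4
ADD      : 4 4 -1
ROT      : 4 -1 4
ROT      : -1 4 4
MOD      : -1 0
SUB      : -1
PUSH 7   : -1 7
SWAP     : 7 -1
PUSH 71  : 7 -1 71
SUB      : 7 -72
ADD      : -65
DUP      : -65 -65
MUL      : 4225
PUSH -10 : 4225 -10
ADD      : 4215

4215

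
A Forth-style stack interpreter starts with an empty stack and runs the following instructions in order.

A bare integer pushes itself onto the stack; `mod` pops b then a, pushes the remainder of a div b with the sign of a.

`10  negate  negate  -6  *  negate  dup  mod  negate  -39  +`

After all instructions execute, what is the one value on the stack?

-39

10     : [10]
negate : [-10]
negate : [10]
-6     : [10, -6]
*      : [-60]
negate : [60]
dup    : [60, 60]
mod    : [0]
negate : [0]
-39    : [0, -39]
+      : [-39]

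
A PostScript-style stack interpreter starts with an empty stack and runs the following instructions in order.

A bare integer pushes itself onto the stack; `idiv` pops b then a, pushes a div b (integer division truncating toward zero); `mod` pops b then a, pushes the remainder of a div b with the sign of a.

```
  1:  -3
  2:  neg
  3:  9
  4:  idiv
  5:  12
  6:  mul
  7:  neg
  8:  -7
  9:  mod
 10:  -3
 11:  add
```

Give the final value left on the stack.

-3

-3    [-3]
neg   [3]
9     [3, 9]
idiv  [0]
12    [0, 12]
mul   [0]
neg   [0]
-7    [0, -7]
mod   [0]
-3    [0, -3]
add   [-3]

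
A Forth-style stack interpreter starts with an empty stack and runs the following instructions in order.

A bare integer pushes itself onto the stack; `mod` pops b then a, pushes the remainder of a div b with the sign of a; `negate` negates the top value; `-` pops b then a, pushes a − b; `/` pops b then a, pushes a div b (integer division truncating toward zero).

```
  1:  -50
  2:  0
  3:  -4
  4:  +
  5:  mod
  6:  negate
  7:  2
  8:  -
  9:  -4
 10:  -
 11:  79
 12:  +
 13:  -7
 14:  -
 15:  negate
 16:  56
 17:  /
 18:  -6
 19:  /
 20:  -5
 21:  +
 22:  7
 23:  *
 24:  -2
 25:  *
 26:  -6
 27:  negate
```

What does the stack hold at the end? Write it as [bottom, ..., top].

[70, 6]

-50    -> -50
0      -> -50 0
-4     -> -50 0 -4
+      -> -50 -4
mod    -> -2
negate -> 2
2      -> 2 2
-      -> 0
-4     -> 0 -4
-      -> 4
79     -> 4 79
+      -> 83
-7     -> 83 -7
-      -> 90
negate -> -90
56     -> -90 56
/      -> -1
-6     -> -1 -6
/      -> 0
-5     -> 0 -5
+      -> -5
7      -> -5 7
*      -> -35
-2     -> -35 -2
*      -> 70
-6     -> 70 -6
negate -> 70 6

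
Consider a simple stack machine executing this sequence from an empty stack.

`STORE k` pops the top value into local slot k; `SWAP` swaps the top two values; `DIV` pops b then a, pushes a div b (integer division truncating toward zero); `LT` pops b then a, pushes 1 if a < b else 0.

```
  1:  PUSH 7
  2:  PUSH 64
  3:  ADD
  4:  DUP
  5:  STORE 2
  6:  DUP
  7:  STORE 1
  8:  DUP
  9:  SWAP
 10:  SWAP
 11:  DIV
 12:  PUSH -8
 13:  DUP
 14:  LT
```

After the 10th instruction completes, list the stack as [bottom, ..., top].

[71, 71]

PUSH 7  → [7]
PUSH 64 → [7, 64]
ADD     → [71]
DUP     → [71, 71]
STORE 2 → [71]
DUP     → [71, 71]
STORE 1 → [71]
DUP     → [71, 71]
SWAP    → [71, 71]
SWAP    → [71, 71]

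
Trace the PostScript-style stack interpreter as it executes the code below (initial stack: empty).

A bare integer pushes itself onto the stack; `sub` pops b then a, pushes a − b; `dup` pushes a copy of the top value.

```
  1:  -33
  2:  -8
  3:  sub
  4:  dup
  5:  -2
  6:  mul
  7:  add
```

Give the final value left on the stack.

25

-33 : [-33]
-8  : [-33, -8]
sub : [-25]
dup : [-25, -25]
-2  : [-25, -25, -2]
mul : [-25, 50]
add : [25]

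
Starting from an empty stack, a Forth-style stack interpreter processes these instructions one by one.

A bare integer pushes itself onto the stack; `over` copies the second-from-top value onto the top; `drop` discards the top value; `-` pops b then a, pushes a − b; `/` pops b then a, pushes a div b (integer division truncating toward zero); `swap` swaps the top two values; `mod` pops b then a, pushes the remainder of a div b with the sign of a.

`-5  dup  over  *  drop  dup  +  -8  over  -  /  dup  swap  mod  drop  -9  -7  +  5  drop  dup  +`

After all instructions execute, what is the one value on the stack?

-32

-5   → [-5]
dup  → [-5, -5]
over → [-5, -5, -5]
*    → [-5, 25]
drop → [-5]
dup  → [-5, -5]
+    → [-10]
-8   → [-10, -8]
over → [-10, -8, -10]
-    → [-10, 2]
/    → [-5]
dup  → [-5, -5]
swap → [-5, -5]
mod  → [0]
drop → []
-9   → [-9]
-7   → [-9, -7]
+    → [-16]
5    → [-16, 5]
drop → [-16]
dup  → [-16, -16]
+    → [-32]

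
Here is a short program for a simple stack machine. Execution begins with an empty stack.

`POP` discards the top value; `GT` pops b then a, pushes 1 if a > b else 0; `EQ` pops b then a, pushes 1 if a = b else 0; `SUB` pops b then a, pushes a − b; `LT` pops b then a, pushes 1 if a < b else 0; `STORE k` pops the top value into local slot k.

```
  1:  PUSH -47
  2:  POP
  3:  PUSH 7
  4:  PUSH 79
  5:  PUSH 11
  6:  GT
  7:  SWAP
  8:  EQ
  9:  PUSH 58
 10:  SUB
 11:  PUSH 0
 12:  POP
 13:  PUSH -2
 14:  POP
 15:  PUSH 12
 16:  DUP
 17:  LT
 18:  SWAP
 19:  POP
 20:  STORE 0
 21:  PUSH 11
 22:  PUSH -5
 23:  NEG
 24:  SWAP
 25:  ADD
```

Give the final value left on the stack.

16

PUSH -47 -> [-47]
POP      -> []
PUSH 7   -> [7]
PUSH 79  -> [7, 79]
PUSH 11  -> [7, 79, 11]
GT       -> [7, 1]
SWAP     -> [1, 7]
EQ       -> [0]
PUSH 58  -> [0, 58]
SUB      -> [-58]
PUSH 0   -> [-58, 0]
POP      -> [-58]
PUSH -2  -> [-58, -2]
POP      -> [-58]
PUSH 12  -> [-58, 12]
DUP      -> [-58, 12, 12]
LT       -> [-58, 0]
SWAP     -> [0, -58]
POP      -> [0]
STORE 0  -> []
PUSH 11  -> [11]
PUSH -5  -> [11, -5]
NEG      -> [11, 5]
SWAP     -> [5, 11]
ADD      -> [16]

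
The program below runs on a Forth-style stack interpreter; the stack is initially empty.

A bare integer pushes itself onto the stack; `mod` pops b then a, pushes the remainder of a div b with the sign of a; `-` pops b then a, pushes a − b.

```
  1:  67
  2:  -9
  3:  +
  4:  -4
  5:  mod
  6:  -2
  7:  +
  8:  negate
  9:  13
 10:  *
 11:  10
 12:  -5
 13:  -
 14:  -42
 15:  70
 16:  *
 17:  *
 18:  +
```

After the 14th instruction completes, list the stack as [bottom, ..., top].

67     → [67]
-9     → [67, -9]
+      → [58]
-4     → [58, -4]
mod    → [2]
-2     → [2, -2]
+      → [0]
negate → [0]
13     → [0, 13]
*      → [0]
10     → [0, 10]
-5     → [0, 10, -5]
-      → [0, 15]
-42    → [0, 15, -42]

[0, 15, -42]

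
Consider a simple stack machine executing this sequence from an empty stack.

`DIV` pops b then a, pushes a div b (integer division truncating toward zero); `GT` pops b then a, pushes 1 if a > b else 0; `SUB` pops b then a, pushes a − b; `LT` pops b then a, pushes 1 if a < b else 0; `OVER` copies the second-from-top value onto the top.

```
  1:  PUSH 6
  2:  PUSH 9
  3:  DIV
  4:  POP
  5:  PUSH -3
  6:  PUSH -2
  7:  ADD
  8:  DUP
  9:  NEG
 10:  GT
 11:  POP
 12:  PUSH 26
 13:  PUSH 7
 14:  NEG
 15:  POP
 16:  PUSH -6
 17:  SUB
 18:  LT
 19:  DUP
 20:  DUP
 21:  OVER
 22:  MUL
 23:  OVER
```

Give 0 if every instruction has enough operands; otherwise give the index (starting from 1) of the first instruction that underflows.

PUSH 6   [6]
PUSH 9   [6, 9]
DIV      [0]
POP      []
PUSH -3  [-3]
PUSH -2  [-3, -2]
ADD      [-5]
DUP      [-5, -5]
NEG      [-5, 5]
GT       [0]
POP      []
PUSH 26  [26]
PUSH 7   [26, 7]
NEG      [26, -7]
POP      [26]
PUSH -6  [26, -6]
SUB      [32]
LT  — needs 2 operands, stack has 1 → underflow

18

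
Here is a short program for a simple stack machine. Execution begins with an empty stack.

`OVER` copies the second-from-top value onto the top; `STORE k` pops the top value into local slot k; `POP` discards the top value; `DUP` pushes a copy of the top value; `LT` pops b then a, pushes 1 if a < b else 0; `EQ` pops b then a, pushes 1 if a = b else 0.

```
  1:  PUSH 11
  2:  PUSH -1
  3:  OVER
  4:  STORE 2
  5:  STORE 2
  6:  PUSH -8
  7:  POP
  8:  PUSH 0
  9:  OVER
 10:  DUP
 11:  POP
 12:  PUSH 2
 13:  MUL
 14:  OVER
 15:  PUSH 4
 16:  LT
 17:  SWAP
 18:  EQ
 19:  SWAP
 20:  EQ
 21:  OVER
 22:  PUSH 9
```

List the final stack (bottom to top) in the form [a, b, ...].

PUSH 11 -> [11]
PUSH -1 -> [11, -1]
OVER    -> [11, -1, 11]
STORE 2 -> [11, -1]
STORE 2 -> [11]
PUSH -8 -> [11, -8]
POP     -> [11]
PUSH 0  -> [11, 0]
OVER    -> [11, 0, 11]
DUP     -> [11, 0, 11, 11]
POP     -> [11, 0, 11]
PUSH 2  -> [11, 0, 11, 2]
MUL     -> [11, 0, 22]
OVER    -> [11, 0, 22, 0]
PUSH 4  -> [11, 0, 22, 0, 4]
LT      -> [11, 0, 22, 1]
SWAP    -> [11, 0, 1, 22]
EQ      -> [11, 0, 0]
SWAP    -> [11, 0, 0]
EQ      -> [11, 1]
OVER    -> [11, 1, 11]
PUSH 9  -> [11, 1, 11, 9]

[11, 1, 11, 9]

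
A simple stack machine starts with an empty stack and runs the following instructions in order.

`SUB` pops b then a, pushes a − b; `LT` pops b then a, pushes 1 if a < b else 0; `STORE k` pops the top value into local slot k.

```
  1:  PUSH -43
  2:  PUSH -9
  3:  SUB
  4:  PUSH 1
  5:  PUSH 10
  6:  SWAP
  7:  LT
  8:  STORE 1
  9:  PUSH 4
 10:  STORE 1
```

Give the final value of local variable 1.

4

PUSH -43  [-43]
PUSH -9   [-43, -9]
SUB       [-34]
PUSH 1    [-34, 1]
PUSH 10   [-34, 1, 10]
SWAP      [-34, 10, 1]
LT        [-34, 0]
STORE 1   [-34]
PUSH 4    [-34, 4]
STORE 1   [-34]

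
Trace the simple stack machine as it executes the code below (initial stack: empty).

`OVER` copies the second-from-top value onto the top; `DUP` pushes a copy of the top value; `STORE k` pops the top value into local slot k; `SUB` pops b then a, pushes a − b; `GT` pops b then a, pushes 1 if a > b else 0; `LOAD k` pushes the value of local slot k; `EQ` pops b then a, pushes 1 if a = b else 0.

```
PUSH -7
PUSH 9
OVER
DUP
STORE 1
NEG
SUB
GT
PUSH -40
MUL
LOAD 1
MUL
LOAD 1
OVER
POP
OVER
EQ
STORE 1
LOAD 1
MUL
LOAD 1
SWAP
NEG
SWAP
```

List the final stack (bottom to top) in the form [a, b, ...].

[0, 0]

PUSH -7   -7
PUSH 9    -7 9
OVER      -7 9 -7
DUP       -7 9 -7 -7
STORE 1   -7 9 -7
NEG       -7 9 7
SUB       -7 2
GT        0
PUSH -40  0 -40
MUL       0
LOAD 1    0 -7
MUL       0
LOAD 1    0 -7
OVER      0 -7 0
POP       0 -7
OVER      0 -7 0
EQ        0 0
STORE 1   0
LOAD 1    0 0
MUL       0
LOAD 1    0 0
SWAP      0 0
NEG       0 0
SWAP      0 0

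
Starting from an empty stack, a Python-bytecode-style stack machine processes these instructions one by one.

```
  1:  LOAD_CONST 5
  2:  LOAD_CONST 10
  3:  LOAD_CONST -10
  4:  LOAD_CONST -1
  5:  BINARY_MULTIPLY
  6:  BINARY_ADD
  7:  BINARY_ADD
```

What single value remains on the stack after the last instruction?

25

LOAD_CONST 5    → 5
LOAD_CONST 10   → 5 10
LOAD_CONST -10  → 5 10 -10
LOAD_CONST -1   → 5 10 -10 -1
BINARY_MULTIPLY → 5 10 10
BINARY_ADD      → 5 20
BINARY_ADD      → 25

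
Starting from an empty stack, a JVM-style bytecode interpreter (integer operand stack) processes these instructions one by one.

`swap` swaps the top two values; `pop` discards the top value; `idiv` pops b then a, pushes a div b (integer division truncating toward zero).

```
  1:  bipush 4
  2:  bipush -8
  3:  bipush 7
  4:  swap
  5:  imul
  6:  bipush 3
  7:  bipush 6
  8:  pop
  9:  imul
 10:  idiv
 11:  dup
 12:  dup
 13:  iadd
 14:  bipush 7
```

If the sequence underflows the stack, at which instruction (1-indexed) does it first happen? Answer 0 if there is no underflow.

0

bipush 4  : 4
bipush -8 : 4 -8
bipush 7  : 4 -8 7
swap      : 4 7 -8
imul      : 4 -56
bipush 3  : 4 -56 3
bipush 6  : 4 -56 3 6
pop       : 4 -56 3
imul      : 4 -168
idiv      : 0
dup       : 0 0
dup       : 0 0 0
iadd      : 0 0
bipush 7  : 0 0 7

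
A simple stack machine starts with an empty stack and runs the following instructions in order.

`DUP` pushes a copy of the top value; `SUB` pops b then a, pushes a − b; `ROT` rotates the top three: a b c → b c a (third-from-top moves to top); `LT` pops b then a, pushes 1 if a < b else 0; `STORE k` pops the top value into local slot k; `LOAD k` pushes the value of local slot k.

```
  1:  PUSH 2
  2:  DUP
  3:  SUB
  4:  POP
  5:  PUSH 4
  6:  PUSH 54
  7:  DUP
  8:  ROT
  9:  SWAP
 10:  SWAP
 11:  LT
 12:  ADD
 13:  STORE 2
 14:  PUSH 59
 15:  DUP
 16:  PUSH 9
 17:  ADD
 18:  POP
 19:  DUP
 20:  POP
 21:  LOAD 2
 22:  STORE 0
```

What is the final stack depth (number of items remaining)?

1

PUSH 2  -> 2
DUP     -> 2 2
SUB     -> 0
POP     -> (empty)
PUSH 4  -> 4
PUSH 54 -> 4 54
DUP     -> 4 54 54
ROT     -> 54 54 4
SWAP    -> 54 4 54
SWAP    -> 54 54 4
LT      -> 54 0
ADD     -> 54
STORE 2 -> (empty)
PUSH 59 -> 59
DUP     -> 59 59
PUSH 9  -> 59 59 9
ADD     -> 59 68
POP     -> 59
DUP     -> 59 59
POP     -> 59
LOAD 2  -> 59 54
STORE 0 -> 59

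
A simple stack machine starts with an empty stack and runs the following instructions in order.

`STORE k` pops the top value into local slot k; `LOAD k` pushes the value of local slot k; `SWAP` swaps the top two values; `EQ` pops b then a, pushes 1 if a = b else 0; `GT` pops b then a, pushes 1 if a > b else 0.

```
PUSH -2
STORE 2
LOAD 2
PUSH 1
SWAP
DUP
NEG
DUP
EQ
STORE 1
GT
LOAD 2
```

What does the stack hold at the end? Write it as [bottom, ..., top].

PUSH -2 : [-2]
STORE 2 : []
LOAD 2  : [-2]
PUSH 1  : [-2, 1]
SWAP    : [1, -2]
DUP     : [1, -2, -2]
NEG     : [1, -2, 2]
DUP     : [1, -2, 2, 2]
EQ      : [1, -2, 1]
STORE 1 : [1, -2]
GT      : [1]
LOAD 2  : [1, -2]

[1, -2]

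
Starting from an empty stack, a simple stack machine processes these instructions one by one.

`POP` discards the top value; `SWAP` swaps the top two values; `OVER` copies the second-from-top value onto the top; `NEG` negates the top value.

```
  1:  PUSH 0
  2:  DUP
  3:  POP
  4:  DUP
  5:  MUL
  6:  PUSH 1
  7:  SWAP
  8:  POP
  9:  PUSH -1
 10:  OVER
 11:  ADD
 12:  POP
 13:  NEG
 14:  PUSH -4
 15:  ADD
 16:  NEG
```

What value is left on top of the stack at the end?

5

PUSH 0  -> 0
DUP     -> 0 0
POP     -> 0
DUP     -> 0 0
MUL     -> 0
PUSH 1  -> 0 1
SWAP    -> 1 0
POP     -> 1
PUSH -1 -> 1 -1
OVER    -> 1 -1 1
ADD     -> 1 0
POP     -> 1
NEG     -> -1
PUSH -4 -> -1 -4
ADD     -> -5
NEG     -> 5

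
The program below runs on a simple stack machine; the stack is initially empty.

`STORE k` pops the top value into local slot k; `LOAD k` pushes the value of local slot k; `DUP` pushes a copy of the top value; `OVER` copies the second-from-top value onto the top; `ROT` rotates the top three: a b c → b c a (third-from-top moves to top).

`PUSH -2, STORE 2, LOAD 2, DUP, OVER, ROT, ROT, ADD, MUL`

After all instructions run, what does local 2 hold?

-2

PUSH -2 : -2
STORE 2 : (empty)
LOAD 2  : -2
DUP     : -2 -2
OVER    : -2 -2 -2
ROT     : -2 -2 -2
ROT     : -2 -2 -2
ADD     : -2 -4
MUL     : 8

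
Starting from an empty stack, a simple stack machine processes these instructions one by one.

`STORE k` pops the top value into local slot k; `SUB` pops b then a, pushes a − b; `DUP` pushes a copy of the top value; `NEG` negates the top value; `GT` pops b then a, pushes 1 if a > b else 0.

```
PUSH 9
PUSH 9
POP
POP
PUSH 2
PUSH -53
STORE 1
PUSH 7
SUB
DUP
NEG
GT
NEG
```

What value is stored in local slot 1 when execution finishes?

-53

PUSH 9   : [9]
PUSH 9   : [9, 9]
POP      : [9]
POP      : []
PUSH 2   : [2]
PUSH -53 : [2, -53]
STORE 1  : [2]
PUSH 7   : [2, 7]
SUB      : [-5]
DUP      : [-5, -5]
NEG      : [-5, 5]
GT       : [0]
NEG      : [0]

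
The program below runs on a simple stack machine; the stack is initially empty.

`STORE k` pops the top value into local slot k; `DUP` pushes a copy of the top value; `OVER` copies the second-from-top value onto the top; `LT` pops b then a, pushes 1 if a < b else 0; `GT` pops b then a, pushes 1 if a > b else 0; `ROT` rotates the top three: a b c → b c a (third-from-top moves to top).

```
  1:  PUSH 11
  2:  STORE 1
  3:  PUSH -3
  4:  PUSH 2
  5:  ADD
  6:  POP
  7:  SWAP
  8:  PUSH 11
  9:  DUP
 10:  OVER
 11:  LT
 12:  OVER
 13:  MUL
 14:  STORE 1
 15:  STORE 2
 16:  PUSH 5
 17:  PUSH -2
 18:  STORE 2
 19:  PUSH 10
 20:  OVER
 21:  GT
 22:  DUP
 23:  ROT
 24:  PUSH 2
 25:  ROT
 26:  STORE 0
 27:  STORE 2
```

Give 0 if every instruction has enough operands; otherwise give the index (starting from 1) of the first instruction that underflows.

PUSH 11 : 11
STORE 1 : (empty)
PUSH -3 : -3
PUSH 2  : -3 2
ADD     : -1
POP     : (empty)
SWAP  — needs 2 operands, stack has 0 → underflow

7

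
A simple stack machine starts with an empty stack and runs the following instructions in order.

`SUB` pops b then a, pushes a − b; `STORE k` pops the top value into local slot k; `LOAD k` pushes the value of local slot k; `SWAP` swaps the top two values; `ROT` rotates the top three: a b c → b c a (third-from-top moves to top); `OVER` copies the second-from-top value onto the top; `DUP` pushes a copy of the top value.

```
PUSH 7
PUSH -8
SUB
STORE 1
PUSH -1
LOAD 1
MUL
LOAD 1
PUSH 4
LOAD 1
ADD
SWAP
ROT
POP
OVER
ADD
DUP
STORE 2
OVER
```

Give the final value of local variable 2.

34

PUSH 7  : [7]
PUSH -8 : [7, -8]
SUB     : [15]
STORE 1 : []
PUSH -1 : [-1]
LOAD 1  : [-1, 15]
MUL     : [-15]
LOAD 1  : [-15, 15]
PUSH 4  : [-15, 15, 4]
LOAD 1  : [-15, 15, 4, 15]
ADD     : [-15, 15, 19]
SWAP    : [-15, 19, 15]
ROT     : [19, 15, -15]
POP     : [19, 15]
OVER    : [19, 15, 19]
ADD     : [19, 34]
DUP     : [19, 34, 34]
STORE 2 : [19, 34]
OVER    : [19, 34, 19]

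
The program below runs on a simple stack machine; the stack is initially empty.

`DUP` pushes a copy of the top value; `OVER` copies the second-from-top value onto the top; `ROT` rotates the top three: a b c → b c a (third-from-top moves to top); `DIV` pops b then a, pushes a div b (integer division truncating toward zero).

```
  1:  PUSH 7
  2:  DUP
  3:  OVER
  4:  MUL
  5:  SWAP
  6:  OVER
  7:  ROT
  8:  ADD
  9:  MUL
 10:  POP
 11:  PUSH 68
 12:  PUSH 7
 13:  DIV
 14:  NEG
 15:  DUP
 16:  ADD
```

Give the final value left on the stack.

PUSH 7  : [7]
DUP     : [7, 7]
OVER    : [7, 7, 7]
MUL     : [7, 49]
SWAP    : [49, 7]
OVER    : [49, 7, 49]
ROT     : [7, 49, 49]
ADD     : [7, 98]
MUL     : [686]
POP     : []
PUSH 68 : [68]
PUSH 7  : [68, 7]
DIV     : [9]
NEG     : [-9]
DUP     : [-9, -9]
ADD     : [-18]

-18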